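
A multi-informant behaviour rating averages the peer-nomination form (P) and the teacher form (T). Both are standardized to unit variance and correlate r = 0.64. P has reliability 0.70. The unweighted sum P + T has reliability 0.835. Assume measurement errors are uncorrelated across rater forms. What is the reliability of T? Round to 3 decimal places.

Var(P+T) = 2 + 2·0.64 = 3.280.
True-score variance = ρ_P + ρ_T + 2·0.64, so 0.835 = (0.70 + ρ_T + 1.28) / 3.280.
ρ_T = 0.835·3.280 − 0.70 − 1.28 = 0.759.

0.759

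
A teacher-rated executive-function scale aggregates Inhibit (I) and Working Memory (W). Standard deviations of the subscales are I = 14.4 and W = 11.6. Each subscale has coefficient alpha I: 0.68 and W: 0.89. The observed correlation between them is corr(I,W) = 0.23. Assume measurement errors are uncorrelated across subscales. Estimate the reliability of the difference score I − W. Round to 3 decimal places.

Var(I−W) = 14.4² + 11.6² − 2·14.4·11.6·0.23 = 341.92 − 76.8384 = 265.082.
Because errors are independent across components, Cov(Tᵢ,Tⱼ) = Cov(Xᵢ,Xⱼ); the off-diagonal part of the true-score variance is the same as above.
True-score variance = [14.4²·0.68 + 11.6²·0.89] − 76.8384 = 260.763 − 76.8384 = 183.925.
Reliability = 183.925 / 265.082 = 0.694.

0.694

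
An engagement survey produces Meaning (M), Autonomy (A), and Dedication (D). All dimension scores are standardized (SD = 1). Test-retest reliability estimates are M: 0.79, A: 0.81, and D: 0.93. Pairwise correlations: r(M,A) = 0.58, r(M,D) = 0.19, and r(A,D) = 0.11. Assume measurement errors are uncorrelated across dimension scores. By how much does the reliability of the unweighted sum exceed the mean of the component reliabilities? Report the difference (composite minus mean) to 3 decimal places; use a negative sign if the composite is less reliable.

Var(sum) = 3 + 1.76 = 4.76; true-score variance = 2.53 + 1.76 = 4.29; composite reliability = 0.9013.
Mean component reliability = 0.8433.
Difference = 0.9013 − 0.8433 = 0.058.

0.058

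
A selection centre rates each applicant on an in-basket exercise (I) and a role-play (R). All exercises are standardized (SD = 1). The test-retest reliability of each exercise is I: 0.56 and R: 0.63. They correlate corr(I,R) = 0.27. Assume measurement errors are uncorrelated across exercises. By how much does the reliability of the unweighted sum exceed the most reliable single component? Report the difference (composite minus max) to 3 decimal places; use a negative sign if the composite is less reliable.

Var(sum) = 2 + 0.54 = 2.54; true-score variance = 1.19 + 0.54 = 1.73; composite reliability = 0.6811.
Max component reliability = 0.6300.
Difference = 0.6811 − 0.6300 = 0.051.

0.051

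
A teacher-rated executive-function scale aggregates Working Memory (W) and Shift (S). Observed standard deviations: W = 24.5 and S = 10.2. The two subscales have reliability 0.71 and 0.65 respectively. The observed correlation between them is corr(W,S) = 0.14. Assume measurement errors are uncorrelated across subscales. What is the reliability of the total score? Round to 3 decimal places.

Var(W+S) = 24.5² + 10.2² + 2·[24.5·10.2·0.14] = 704.29 + 69.972 = 774.262.
With uncorrelated errors the cross-covariances are all true-score covariance, so they carry over unchanged; only the diagonal terms shrink to ρᵢσᵢ².
True-score variance = [24.5²·0.71 + 10.2²·0.65] + 69.972 = 493.803 + 69.972 = 563.775.
Reliability = 563.775 / 774.262 = 0.728.

0.728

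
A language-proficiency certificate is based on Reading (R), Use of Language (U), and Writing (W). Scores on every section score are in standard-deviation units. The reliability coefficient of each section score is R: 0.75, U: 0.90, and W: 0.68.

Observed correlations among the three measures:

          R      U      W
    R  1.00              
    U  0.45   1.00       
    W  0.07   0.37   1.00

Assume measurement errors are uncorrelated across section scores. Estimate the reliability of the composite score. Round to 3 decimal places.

Var(R+U+W) = 3 + 2·[0.45 + 0.07 + 0.37] = 3 + 1.78 = 4.78.
With uncorrelated errors the cross-covariances are all true-score covariance, so they carry over unchanged; only the diagonal terms shrink to ρᵢσᵢ².
True-score variance = [0.75 + 0.90 + 0.68] + 1.78 = 2.33 + 1.78 = 4.11.
Reliability = 4.11 / 4.78 = 0.860.

0.860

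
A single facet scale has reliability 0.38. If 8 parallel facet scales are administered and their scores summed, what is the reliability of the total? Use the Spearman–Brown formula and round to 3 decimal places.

ρ_k = kρ / (1 + (k−1)ρ) = 8·0.38 / (1 + 7·0.38) = 3.040 / 3.660 = 0.831.

0.831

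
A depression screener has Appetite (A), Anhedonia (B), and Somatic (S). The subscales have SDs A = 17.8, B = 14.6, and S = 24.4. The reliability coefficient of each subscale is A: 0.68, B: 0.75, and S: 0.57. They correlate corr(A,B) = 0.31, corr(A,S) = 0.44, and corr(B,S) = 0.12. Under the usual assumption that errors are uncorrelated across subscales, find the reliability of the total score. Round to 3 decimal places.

Var(A+B+S) = 17.8² + 14.6² + 24.4² + 2·[17.8·14.6·0.31 + 17.8·24.4·0.44 + 14.6·24.4·0.12] = 1125.36 + 628.825 = 1754.18.
With uncorrelated errors the cross-covariances are all true-score covariance, so they carry over unchanged; only the diagonal terms shrink to ρᵢσᵢ².
True-score variance = [17.8²·0.68 + 14.6²·0.75 + 24.4²·0.57] + 628.825 = 714.676 + 628.825 = 1343.5.
Reliability = 1343.5 / 1754.18 = 0.766.

0.766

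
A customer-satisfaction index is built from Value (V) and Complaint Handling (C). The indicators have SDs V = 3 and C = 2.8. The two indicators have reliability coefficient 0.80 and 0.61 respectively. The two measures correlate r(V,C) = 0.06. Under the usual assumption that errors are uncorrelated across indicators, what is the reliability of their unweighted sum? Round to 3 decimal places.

Var(V+C) = 3² + 2.8² + 2·[3·2.8·0.06] = 16.84 + 1.008 = 17.848.
With uncorrelated errors the cross-covariances are all true-score covariance, so they carry over unchanged; only the diagonal terms shrink to ρᵢσᵢ².
True-score variance = [3²·0.80 + 2.8²·0.61] + 1.008 = 11.9824 + 1.008 = 12.9904.
Reliability = 12.9904 / 17.848 = 0.728.

0.728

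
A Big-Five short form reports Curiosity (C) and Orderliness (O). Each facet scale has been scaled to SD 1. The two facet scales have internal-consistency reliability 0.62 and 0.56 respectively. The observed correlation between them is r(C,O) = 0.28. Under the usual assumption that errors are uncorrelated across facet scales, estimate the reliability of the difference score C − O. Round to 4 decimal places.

0.4306

Var(C−O) = 1 + 1 − 2·0.28 = 2 − 0.56 = 1.44.
Under uncorrelated errors the observed covariances equal the true-score covariances, so only the own-variance terms attenuate.
True-score variance = [0.62 + 0.56] − 0.56 = 1.18 − 0.56 = 0.62.
Reliability = 0.62 / 1.44 = 0.4306.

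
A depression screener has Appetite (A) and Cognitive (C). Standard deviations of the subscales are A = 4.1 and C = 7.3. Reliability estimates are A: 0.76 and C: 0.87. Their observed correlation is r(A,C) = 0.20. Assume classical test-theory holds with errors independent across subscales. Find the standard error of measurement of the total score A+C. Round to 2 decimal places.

Var(total) = 70.1 + 11.972 = 82.072.
True-score variance = 59.1379 + 11.972 = 71.1099, so reliability = 0.8664.
Error variance = 82.072 − 71.1099 = 10.9621; SEM = √10.9621 = 3.31.

3.31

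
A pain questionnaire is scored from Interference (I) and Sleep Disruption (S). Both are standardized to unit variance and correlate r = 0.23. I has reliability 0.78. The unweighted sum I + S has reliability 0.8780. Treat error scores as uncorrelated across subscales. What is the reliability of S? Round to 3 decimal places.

Var(I+S) = 2 + 2·0.23 = 2.460.
True-score variance = ρ_I + ρ_S + 2·0.23, so 0.8780 = (0.78 + ρ_S + 0.46) / 2.460.
ρ_S = 0.8780·2.460 − 0.78 − 0.46 = 0.920.

0.920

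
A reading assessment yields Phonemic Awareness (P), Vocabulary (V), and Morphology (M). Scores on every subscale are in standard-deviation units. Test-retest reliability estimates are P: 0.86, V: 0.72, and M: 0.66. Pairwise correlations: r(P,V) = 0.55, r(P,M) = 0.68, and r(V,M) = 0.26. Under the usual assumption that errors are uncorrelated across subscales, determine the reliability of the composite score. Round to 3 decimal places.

Var(P+V+M) = 3 + 2·[0.55 + 0.68 + 0.26] = 3 + 2.98 = 5.98.
Because errors are independent across components, Cov(Tᵢ,Tⱼ) = Cov(Xᵢ,Xⱼ); the off-diagonal part of the true-score variance is the same as above.
True-score variance = [0.86 + 0.72 + 0.66] + 2.98 = 2.24 + 2.98 = 5.22.
Reliability = 5.22 / 5.98 = 0.873.

0.873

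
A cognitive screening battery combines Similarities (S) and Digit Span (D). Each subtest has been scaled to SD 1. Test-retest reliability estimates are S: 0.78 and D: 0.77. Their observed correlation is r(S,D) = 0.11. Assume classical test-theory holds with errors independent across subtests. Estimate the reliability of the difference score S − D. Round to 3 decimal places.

0.747

Var(S−D) = 1 + 1 − 2·0.11 = 2 − 0.22 = 1.78.
Under uncorrelated errors the observed covariances equal the true-score covariances, so only the own-variance terms attenuate.
True-score variance = [0.78 + 0.77] − 0.22 = 1.55 − 0.22 = 1.33.
Reliability = 1.33 / 1.78 = 0.747.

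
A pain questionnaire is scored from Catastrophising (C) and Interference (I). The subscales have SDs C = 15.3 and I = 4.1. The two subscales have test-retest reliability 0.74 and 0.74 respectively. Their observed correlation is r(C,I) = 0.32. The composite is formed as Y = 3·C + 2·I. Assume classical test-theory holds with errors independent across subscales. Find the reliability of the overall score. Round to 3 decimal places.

0.766

Var(Y) = 3²·15.3² + 2²·4.1² + 2·[6·15.3·4.1·0.32] = 2174.05 + 240.883 = 2414.93.
Under uncorrelated errors the observed covariances equal the true-score covariances, so only the own-variance terms attenuate.
True-score variance = [3²·15.3²·0.74 + 2²·4.1²·0.74] + 240.883 = 1608.8 + 240.883 = 1849.68.
Reliability = 1849.68 / 2414.93 = 0.766.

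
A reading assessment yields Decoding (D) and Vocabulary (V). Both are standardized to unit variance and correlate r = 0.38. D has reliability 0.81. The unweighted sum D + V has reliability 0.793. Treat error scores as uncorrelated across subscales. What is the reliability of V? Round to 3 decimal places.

Var(D+V) = 2 + 2·0.38 = 2.760.
True-score variance = ρ_D + ρ_V + 2·0.38, so 0.793 = (0.81 + ρ_V + 0.76) / 2.760.
ρ_V = 0.793·2.760 − 0.81 − 0.76 = 0.619.

0.619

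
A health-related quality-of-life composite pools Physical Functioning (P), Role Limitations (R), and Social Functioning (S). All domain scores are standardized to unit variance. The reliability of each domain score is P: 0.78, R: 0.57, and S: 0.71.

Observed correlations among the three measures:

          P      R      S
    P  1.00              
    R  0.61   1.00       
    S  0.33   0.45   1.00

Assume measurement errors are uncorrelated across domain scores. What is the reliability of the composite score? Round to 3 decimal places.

Var(P+R+S) = 3 + 2·[0.61 + 0.33 + 0.45] = 3 + 2.78 = 5.78.
Because errors are independent across components, Cov(Tᵢ,Tⱼ) = Cov(Xᵢ,Xⱼ); the off-diagonal part of the true-score variance is the same as above.
True-score variance = [0.78 + 0.57 + 0.71] + 2.78 = 2.06 + 2.78 = 4.84.
Reliability = 4.84 / 5.78 = 0.837.

0.837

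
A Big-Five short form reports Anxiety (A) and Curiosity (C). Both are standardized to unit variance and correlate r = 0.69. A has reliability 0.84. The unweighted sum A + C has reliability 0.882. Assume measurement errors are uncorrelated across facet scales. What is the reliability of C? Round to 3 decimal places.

Var(A+C) = 2 + 2·0.69 = 3.380.
True-score variance = ρ_A + ρ_C + 2·0.69, so 0.882 = (0.84 + ρ_C + 1.38) / 3.380.
ρ_C = 0.882·3.380 − 0.84 − 1.38 = 0.761.

0.761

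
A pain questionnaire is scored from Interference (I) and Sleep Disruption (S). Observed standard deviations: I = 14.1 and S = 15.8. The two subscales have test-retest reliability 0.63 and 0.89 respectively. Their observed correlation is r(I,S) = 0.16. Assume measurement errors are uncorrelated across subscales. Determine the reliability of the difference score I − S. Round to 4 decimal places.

0.7322

Var(I−S) = 14.1² + 15.8² − 2·14.1·15.8·0.16 = 448.45 − 71.2896 = 377.16.
With uncorrelated errors the cross-covariances are all true-score covariance, so they carry over unchanged; only the diagonal terms shrink to ρᵢσᵢ².
True-score variance = [14.1²·0.63 + 15.8²·0.89] − 71.2896 = 347.43 − 71.2896 = 276.14.
Reliability = 276.14 / 377.16 = 0.7322.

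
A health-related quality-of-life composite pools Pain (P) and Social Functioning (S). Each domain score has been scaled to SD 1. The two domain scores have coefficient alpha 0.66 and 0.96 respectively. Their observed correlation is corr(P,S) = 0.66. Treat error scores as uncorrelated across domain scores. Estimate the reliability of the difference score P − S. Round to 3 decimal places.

0.441

Var(P−S) = 1 + 1 − 2·0.66 = 2 − 1.32 = 0.68.
With uncorrelated errors the cross-covariances are all true-score covariance, so they carry over unchanged; only the diagonal terms shrink to ρᵢσᵢ².
True-score variance = [0.66 + 0.96] − 1.32 = 1.62 − 1.32 = 0.3.
Reliability = 0.3 / 0.68 = 0.441.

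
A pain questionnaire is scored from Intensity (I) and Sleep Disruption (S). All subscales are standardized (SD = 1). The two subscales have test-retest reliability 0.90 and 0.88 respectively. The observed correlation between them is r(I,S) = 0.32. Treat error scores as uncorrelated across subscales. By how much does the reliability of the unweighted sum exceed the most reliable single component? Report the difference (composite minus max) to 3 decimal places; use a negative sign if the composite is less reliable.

0.017

Var(sum) = 2 + 0.64 = 2.64; true-score variance = 1.78 + 0.64 = 2.42; composite reliability = 0.9167.
Max component reliability = 0.9000.
Difference = 0.9167 − 0.9000 = 0.017.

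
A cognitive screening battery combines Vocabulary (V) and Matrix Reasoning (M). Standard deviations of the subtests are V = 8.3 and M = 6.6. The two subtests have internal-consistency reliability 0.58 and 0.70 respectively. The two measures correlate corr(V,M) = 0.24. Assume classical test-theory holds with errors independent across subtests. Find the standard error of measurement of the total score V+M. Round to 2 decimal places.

Var(total) = 112.45 + 26.2944 = 138.744.
True-score variance = 70.4482 + 26.2944 = 96.7426, so reliability = 0.6973.
Error variance = 138.744 − 96.7426 = 42.0018; SEM = √42.0018 = 6.48.

6.48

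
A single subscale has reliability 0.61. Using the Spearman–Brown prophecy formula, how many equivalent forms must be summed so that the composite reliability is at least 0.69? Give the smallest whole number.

2

k ≥ ρ*(1−ρ₁)/(ρ₁(1−ρ*)) = 0.69·0.39 / (0.61·0.31) = 1.423.
Smallest integer k = 2.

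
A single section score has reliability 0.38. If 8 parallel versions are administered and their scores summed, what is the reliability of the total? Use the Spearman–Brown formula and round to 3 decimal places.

0.831

ρ_k = kρ / (1 + (k−1)ρ) = 8·0.38 / (1 + 7·0.38) = 3.040 / 3.660 = 0.831.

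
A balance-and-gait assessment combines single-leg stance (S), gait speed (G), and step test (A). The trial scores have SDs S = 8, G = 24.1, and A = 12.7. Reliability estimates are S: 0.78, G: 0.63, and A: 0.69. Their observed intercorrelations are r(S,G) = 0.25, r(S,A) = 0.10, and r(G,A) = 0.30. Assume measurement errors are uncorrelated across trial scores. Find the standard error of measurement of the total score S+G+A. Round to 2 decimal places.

Var(total) = 806.1 + 300.362 = 1106.46.
True-score variance = 527.12 + 300.362 = 827.482, so reliability = 0.7479.
Error variance = 1106.46 − 827.482 = 278.98; SEM = √278.98 = 16.70.

16.70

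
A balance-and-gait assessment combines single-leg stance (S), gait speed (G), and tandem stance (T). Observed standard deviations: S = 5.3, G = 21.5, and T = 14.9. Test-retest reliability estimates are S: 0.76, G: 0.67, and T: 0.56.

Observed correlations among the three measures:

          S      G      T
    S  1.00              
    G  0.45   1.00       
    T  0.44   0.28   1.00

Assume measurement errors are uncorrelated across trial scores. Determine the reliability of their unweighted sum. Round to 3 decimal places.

0.758

Var(S+G+T) = 5.3² + 21.5² + 14.9² + 2·[5.3·21.5·0.45 + 5.3·14.9·0.44 + 21.5·14.9·0.28] = 712.35 + 351.445 = 1063.79.
With uncorrelated errors the cross-covariances are all true-score covariance, so they carry over unchanged; only the diagonal terms shrink to ρᵢσᵢ².
True-score variance = [5.3²·0.76 + 21.5²·0.67 + 14.9²·0.56] + 351.445 = 455.382 + 351.445 = 806.826.
Reliability = 806.826 / 1063.79 = 0.758.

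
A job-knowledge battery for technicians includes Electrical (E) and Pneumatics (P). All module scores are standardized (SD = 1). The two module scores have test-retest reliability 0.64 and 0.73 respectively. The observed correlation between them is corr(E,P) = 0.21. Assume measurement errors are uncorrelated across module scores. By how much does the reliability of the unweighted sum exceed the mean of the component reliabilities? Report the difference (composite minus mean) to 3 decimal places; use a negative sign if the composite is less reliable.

0.055

Var(sum) = 2 + 0.42 = 2.42; true-score variance = 1.37 + 0.42 = 1.79; composite reliability = 0.7397.
Mean component reliability = 0.6850.
Difference = 0.7397 − 0.6850 = 0.055.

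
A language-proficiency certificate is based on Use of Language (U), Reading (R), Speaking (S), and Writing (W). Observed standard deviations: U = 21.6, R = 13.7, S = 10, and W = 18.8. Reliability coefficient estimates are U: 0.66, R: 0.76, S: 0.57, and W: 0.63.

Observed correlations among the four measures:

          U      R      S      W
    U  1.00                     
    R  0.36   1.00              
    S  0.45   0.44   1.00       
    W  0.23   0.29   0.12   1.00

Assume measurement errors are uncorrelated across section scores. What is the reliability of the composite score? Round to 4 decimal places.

Var(U+R+S+W) = 21.6² + 13.7² + 10² + 18.8² + 2·[21.6·13.7·0.36 + 21.6·10·0.45 + 21.6·18.8·0.23 + 13.7·10·0.44 + 13.7·18.8·0.29 + 10·18.8·0.12] = 1107.69 + 909.324 = 2017.01.
Because errors are independent across components, Cov(Tᵢ,Tⱼ) = Cov(Xᵢ,Xⱼ); the off-diagonal part of the true-score variance is the same as above.
True-score variance = [21.6²·0.66 + 13.7²·0.76 + 10²·0.57 + 18.8²·0.63] + 909.324 = 730.241 + 909.324 = 1639.57.
Reliability = 1639.57 / 2017.01 = 0.8129.

0.8129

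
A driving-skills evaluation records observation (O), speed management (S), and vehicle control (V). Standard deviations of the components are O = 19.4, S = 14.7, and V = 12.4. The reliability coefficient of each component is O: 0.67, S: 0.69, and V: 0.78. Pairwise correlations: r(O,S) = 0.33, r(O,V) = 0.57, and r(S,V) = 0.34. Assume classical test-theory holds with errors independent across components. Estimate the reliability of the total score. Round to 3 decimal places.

Var(O+S+V) = 19.4² + 14.7² + 12.4² + 2·[19.4·14.7·0.33 + 19.4·12.4·0.57 + 14.7·12.4·0.34] = 746.21 + 586.408 = 1332.62.
Because errors are independent across components, Cov(Tᵢ,Tⱼ) = Cov(Xᵢ,Xⱼ); the off-diagonal part of the true-score variance is the same as above.
True-score variance = [19.4²·0.67 + 14.7²·0.69 + 12.4²·0.78] + 586.408 = 521.196 + 586.408 = 1107.6.
Reliability = 1107.6 / 1332.62 = 0.831.

0.831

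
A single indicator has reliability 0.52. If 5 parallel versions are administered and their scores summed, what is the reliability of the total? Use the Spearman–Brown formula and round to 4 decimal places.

ρ_k = kρ / (1 + (k−1)ρ) = 5·0.52 / (1 + 4·0.52) = 2.600 / 3.080 = 0.8442.

0.8442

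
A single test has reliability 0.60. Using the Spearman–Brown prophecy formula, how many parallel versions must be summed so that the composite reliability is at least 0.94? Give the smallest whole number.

k ≥ ρ*(1−ρ₁)/(ρ₁(1−ρ*)) = 0.94·0.40 / (0.60·0.06) = 10.444.
Smallest integer k = 11.

11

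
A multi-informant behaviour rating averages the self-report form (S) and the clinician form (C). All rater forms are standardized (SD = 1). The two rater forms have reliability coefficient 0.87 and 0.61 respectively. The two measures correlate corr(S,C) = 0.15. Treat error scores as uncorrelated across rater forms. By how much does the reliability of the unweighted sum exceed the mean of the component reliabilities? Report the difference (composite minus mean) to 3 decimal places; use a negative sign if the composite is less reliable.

0.034

Var(sum) = 2 + 0.3 = 2.3; true-score variance = 1.48 + 0.3 = 1.78; composite reliability = 0.7739.
Mean component reliability = 0.7400.
Difference = 0.7739 − 0.7400 = 0.034.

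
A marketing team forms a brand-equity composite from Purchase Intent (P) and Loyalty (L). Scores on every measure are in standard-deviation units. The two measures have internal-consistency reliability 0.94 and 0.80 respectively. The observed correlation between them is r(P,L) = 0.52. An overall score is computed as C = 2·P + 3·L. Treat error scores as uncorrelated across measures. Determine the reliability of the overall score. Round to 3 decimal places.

Var(C) = 2² + 3² + 2·[6·0.52] = 13 + 6.24 = 19.24.
Because errors are independent across components, Cov(Tᵢ,Tⱼ) = Cov(Xᵢ,Xⱼ); the off-diagonal part of the true-score variance is the same as above.
True-score variance = [2²·0.94 + 3²·0.80] + 6.24 = 10.96 + 6.24 = 17.2.
Reliability = 17.2 / 19.24 = 0.894.

0.894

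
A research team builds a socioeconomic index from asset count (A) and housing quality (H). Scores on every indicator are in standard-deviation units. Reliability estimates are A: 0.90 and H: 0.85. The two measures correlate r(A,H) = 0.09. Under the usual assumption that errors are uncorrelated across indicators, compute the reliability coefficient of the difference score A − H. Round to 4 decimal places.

Var(A−H) = 1 + 1 − 2·0.09 = 2 − 0.18 = 1.82.
With uncorrelated errors the cross-covariances are all true-score covariance, so they carry over unchanged; only the diagonal terms shrink to ρᵢσᵢ².
True-score variance = [0.90 + 0.85] − 0.18 = 1.75 − 0.18 = 1.57.
Reliability = 1.57 / 1.82 = 0.8626.

0.8626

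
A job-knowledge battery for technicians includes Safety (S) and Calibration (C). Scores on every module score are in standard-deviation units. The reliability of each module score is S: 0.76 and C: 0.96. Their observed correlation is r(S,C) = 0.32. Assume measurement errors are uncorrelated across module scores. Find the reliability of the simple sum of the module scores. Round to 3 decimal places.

Var(S+C) = 2 + 2·[0.32] = 2 + 0.64 = 2.64.
Under uncorrelated errors the observed covariances equal the true-score covariances, so only the own-variance terms attenuate.
True-score variance = [0.76 + 0.96] + 0.64 = 1.72 + 0.64 = 2.36.
Reliability = 2.36 / 2.64 = 0.894.

0.894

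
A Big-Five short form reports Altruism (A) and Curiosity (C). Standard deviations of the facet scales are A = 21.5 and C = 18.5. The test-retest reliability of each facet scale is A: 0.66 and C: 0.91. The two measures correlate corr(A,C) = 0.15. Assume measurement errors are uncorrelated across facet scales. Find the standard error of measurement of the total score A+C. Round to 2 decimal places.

Var(total) = 804.5 + 119.325 = 923.825.
True-score variance = 616.533 + 119.325 = 735.858, so reliability = 0.7965.
Error variance = 923.825 − 735.858 = 187.967; SEM = √187.967 = 13.71.

13.71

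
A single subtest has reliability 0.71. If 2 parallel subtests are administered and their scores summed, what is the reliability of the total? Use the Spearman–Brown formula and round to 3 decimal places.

ρ_k = kρ / (1 + (k−1)ρ) = 2·0.71 / (1 + 1·0.71) = 1.420 / 1.710 = 0.830.

0.830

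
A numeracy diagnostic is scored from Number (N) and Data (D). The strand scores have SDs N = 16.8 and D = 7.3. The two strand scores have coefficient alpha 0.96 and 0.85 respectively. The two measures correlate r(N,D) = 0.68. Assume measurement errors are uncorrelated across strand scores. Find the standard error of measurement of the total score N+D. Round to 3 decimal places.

Var(total) = 335.53 + 166.79 = 502.32.
True-score variance = 316.247 + 166.79 = 483.037, so reliability = 0.9616.
Error variance = 502.32 − 483.037 = 19.2831; SEM = √19.2831 = 4.391.

4.391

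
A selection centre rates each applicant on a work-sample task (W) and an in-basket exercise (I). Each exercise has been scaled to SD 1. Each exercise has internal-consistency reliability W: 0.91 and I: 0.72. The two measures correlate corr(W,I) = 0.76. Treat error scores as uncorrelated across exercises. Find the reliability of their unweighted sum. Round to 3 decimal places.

0.895

Var(W+I) = 2 + 2·[0.76] = 2 + 1.52 = 3.52.
Under uncorrelated errors the observed covariances equal the true-score covariances, so only the own-variance terms attenuate.
True-score variance = [0.91 + 0.72] + 1.52 = 1.63 + 1.52 = 3.15.
Reliability = 3.15 / 3.52 = 0.895.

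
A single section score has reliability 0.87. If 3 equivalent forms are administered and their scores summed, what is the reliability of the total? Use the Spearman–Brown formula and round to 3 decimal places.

ρ_k = kρ / (1 + (k−1)ρ) = 3·0.87 / (1 + 2·0.87) = 2.610 / 2.740 = 0.953.

0.953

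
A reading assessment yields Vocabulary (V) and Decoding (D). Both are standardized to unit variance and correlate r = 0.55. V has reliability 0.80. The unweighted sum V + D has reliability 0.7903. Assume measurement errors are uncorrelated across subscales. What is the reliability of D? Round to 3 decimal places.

Var(V+D) = 2 + 2·0.55 = 3.100.
True-score variance = ρ_V + ρ_D + 2·0.55, so 0.7903 = (0.80 + ρ_D + 1.10) / 3.100.
ρ_D = 0.7903·3.100 − 0.80 − 1.10 = 0.550.

0.550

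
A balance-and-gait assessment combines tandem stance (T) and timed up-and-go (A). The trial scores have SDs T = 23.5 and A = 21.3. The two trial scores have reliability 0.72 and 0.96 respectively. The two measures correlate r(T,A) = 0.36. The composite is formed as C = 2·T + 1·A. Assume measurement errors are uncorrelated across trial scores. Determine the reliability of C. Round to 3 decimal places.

Var(C) = 2²·23.5² + 21.3² + 2·[2·23.5·21.3·0.36] = 2662.69 + 720.792 = 3383.48.
With uncorrelated errors the cross-covariances are all true-score covariance, so they carry over unchanged; only the diagonal terms shrink to ρᵢσᵢ².
True-score variance = [2²·23.5²·0.72 + 21.3²·0.96] + 720.792 = 2026.02 + 720.792 = 2746.81.
Reliability = 2746.81 / 3383.48 = 0.812.

0.812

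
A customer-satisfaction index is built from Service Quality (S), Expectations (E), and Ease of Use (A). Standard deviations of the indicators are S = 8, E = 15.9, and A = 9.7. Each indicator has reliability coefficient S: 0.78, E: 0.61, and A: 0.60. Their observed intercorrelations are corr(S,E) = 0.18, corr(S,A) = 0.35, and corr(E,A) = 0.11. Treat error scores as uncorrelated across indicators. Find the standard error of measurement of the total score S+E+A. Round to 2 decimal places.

Var(total) = 410.9 + 134.043 = 544.943.
True-score variance = 260.588 + 134.043 = 394.631, so reliability = 0.7242.
Error variance = 544.943 − 394.631 = 150.312; SEM = √150.312 = 12.26.

12.26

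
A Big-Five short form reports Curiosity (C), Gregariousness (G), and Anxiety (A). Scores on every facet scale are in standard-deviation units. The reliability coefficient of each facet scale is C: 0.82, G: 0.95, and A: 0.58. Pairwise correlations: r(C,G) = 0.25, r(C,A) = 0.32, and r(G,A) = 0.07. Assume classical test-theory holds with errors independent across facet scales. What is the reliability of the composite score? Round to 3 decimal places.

0.848

Var(C+G+A) = 3 + 2·[0.25 + 0.32 + 0.07] = 3 + 1.28 = 4.28.
Under uncorrelated errors the observed covariances equal the true-score covariances, so only the own-variance terms attenuate.
True-score variance = [0.82 + 0.95 + 0.58] + 1.28 = 2.35 + 1.28 = 3.63.
Reliability = 3.63 / 4.28 = 0.848.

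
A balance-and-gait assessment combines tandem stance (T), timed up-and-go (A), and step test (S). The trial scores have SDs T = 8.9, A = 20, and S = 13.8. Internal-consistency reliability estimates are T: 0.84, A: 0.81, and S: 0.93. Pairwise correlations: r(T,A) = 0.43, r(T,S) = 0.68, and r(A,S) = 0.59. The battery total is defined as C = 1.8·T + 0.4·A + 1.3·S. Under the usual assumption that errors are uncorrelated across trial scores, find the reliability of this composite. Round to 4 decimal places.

0.9423

Var(C) = 1.8²·8.9² + 0.4²·20² + 1.3²·13.8² + 2·[0.72·8.9·20·0.43 + 2.34·8.9·13.8·0.68 + 0.52·20·13.8·0.59] = 642.484 + 670.434 = 1312.92.
Under uncorrelated errors the observed covariances equal the true-score covariances, so only the own-variance terms attenuate.
True-score variance = [1.8²·8.9²·0.84 + 0.4²·20²·0.81 + 1.3²·13.8²·0.93] + 670.434 = 566.732 + 670.434 = 1237.17.
Reliability = 1237.17 / 1312.92 = 0.9423.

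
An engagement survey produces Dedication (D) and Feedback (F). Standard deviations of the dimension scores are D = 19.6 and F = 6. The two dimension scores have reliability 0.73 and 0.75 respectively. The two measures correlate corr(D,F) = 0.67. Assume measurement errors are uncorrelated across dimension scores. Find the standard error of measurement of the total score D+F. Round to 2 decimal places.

Var(total) = 420.16 + 157.584 = 577.744.
True-score variance = 307.437 + 157.584 = 465.021, so reliability = 0.8049.
Error variance = 577.744 − 465.021 = 112.723; SEM = √112.723 = 10.62.

10.62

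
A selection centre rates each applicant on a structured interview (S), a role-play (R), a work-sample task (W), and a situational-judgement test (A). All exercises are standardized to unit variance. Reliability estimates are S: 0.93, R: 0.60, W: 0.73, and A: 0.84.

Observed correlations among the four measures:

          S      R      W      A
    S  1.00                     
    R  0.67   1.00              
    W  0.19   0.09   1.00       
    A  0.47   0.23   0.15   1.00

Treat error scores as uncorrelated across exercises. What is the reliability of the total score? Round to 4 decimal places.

Var(S+R+W+A) = 4 + 2·[0.67 + 0.19 + 0.47 + 0.09 + 0.23 + 0.15] = 4 + 3.6 = 7.6.
Because errors are independent across components, Cov(Tᵢ,Tⱼ) = Cov(Xᵢ,Xⱼ); the off-diagonal part of the true-score variance is the same as above.
True-score variance = [0.93 + 0.60 + 0.73 + 0.84] + 3.6 = 3.1 + 3.6 = 6.7.
Reliability = 6.7 / 7.6 = 0.8816.

0.8816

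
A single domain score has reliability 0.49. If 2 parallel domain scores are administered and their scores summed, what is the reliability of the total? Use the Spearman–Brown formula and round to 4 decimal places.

ρ_k = kρ / (1 + (k−1)ρ) = 2·0.49 / (1 + 1·0.49) = 0.980 / 1.490 = 0.6577.

0.6577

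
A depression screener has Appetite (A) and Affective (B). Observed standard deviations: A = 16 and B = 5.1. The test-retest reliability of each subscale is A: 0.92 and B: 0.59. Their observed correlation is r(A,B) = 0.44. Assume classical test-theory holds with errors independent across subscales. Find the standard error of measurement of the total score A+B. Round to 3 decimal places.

5.581

Var(total) = 282.01 + 71.808 = 353.818.
True-score variance = 250.866 + 71.808 = 322.674, so reliability = 0.9120.
Error variance = 353.818 − 322.674 = 31.1441; SEM = √31.1441 = 5.581.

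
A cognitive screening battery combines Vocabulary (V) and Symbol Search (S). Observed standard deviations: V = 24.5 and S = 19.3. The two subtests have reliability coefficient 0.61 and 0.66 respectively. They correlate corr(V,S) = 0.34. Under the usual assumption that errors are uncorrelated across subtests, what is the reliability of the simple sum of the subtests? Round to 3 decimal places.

Var(V+S) = 24.5² + 19.3² + 2·[24.5·19.3·0.34] = 972.74 + 321.538 = 1294.28.
Under uncorrelated errors the observed covariances equal the true-score covariances, so only the own-variance terms attenuate.
True-score variance = [24.5²·0.61 + 19.3²·0.66] + 321.538 = 611.996 + 321.538 = 933.534.
Reliability = 933.534 / 1294.28 = 0.721.

0.721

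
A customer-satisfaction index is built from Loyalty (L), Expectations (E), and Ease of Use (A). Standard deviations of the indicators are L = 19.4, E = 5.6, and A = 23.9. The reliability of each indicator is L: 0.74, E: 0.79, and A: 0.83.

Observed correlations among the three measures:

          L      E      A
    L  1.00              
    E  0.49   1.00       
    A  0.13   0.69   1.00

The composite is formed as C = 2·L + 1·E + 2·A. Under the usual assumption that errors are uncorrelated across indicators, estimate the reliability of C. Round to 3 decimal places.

Var(C) = 2²·19.4² + 5.6² + 2²·23.9² + 2·[2·19.4·5.6·0.49 + 4·19.4·23.9·0.13 + 2·5.6·23.9·0.69] = 3821.64 + 1064.54 = 4886.18.
With uncorrelated errors the cross-covariances are all true-score covariance, so they carry over unchanged; only the diagonal terms shrink to ρᵢσᵢ².
True-score variance = [2²·19.4²·0.74 + 5.6²·0.79 + 2²·23.9²·0.83] + 1064.54 = 3035.22 + 1064.54 = 4099.76.
Reliability = 4099.76 / 4886.18 = 0.839.

0.839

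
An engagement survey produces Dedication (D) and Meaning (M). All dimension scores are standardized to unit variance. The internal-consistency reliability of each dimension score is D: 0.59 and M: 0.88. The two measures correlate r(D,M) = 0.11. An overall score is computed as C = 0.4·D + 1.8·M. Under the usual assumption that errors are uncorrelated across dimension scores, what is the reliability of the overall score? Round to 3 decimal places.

0.872

Var(C) = 0.4² + 1.8² + 2·[0.72·0.11] = 3.4 + 0.1584 = 3.5584.
Under uncorrelated errors the observed covariances equal the true-score covariances, so only the own-variance terms attenuate.
True-score variance = [0.4²·0.59 + 1.8²·0.88] + 0.1584 = 2.9456 + 0.1584 = 3.104.
Reliability = 3.104 / 3.5584 = 0.872.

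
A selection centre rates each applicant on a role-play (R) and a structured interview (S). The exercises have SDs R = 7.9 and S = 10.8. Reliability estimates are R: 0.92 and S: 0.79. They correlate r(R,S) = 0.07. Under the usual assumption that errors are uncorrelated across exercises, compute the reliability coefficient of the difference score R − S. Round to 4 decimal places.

0.8235

Var(R−S) = 7.9² + 10.8² − 2·7.9·10.8·0.07 = 179.05 − 11.9448 = 167.105.
Under uncorrelated errors the observed covariances equal the true-score covariances, so only the own-variance terms attenuate.
True-score variance = [7.9²·0.92 + 10.8²·0.79] − 11.9448 = 149.563 − 11.9448 = 137.618.
Reliability = 137.618 / 167.105 = 0.8235.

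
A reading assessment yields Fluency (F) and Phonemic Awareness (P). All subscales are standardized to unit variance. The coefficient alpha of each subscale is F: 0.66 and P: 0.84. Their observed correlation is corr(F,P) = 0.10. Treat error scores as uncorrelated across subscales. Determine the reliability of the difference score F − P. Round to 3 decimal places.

Var(F−P) = 1 + 1 − 2·0.10 = 2 − 0.2 = 1.8.
Under uncorrelated errors the observed covariances equal the true-score covariances, so only the own-variance terms attenuate.
True-score variance = [0.66 + 0.84] − 0.2 = 1.5 − 0.2 = 1.3.
Reliability = 1.3 / 1.8 = 0.722.

0.722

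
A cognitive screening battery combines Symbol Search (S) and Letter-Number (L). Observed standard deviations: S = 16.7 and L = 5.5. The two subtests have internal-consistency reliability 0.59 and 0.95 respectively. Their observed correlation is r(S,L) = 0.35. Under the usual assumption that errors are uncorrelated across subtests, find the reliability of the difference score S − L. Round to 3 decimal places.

0.527

Var(S−L) = 16.7² + 5.5² − 2·16.7·5.5·0.35 = 309.14 − 64.295 = 244.845.
With uncorrelated errors the cross-covariances are all true-score covariance, so they carry over unchanged; only the diagonal terms shrink to ρᵢσᵢ².
True-score variance = [16.7²·0.59 + 5.5²·0.95] − 64.295 = 193.283 − 64.295 = 128.988.
Reliability = 128.988 / 244.845 = 0.527.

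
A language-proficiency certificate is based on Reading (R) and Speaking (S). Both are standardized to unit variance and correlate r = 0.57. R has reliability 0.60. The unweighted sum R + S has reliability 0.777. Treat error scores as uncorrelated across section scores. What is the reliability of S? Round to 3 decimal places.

Var(R+S) = 2 + 2·0.57 = 3.140.
True-score variance = ρ_R + ρ_S + 2·0.57, so 0.777 = (0.60 + ρ_S + 1.14) / 3.140.
ρ_S = 0.777·3.140 − 0.60 − 1.14 = 0.700.

0.700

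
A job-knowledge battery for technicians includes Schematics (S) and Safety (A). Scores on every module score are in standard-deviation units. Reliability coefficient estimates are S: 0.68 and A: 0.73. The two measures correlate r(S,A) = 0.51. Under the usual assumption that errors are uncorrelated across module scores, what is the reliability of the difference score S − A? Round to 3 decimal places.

Var(S−A) = 1 + 1 − 2·0.51 = 2 − 1.02 = 0.98.
With uncorrelated errors the cross-covariances are all true-score covariance, so they carry over unchanged; only the diagonal terms shrink to ρᵢσᵢ².
True-score variance = [0.68 + 0.73] − 1.02 = 1.41 − 1.02 = 0.39.
Reliability = 0.39 / 0.98 = 0.398.

0.398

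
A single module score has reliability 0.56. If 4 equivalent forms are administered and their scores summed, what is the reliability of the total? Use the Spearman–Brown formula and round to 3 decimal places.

0.836

ρ_k = kρ / (1 + (k−1)ρ) = 4·0.56 / (1 + 3·0.56) = 2.240 / 2.680 = 0.836.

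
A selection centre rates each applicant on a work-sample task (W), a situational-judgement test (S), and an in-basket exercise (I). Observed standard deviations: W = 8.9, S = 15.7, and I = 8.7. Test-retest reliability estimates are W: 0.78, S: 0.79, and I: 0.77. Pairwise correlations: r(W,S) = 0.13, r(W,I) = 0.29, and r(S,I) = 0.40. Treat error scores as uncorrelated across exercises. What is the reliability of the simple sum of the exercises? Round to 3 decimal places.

Var(W+S+I) = 8.9² + 15.7² + 8.7² + 2·[8.9·15.7·0.13 + 8.9·8.7·0.29 + 15.7·8.7·0.40] = 401.39 + 190.511 = 591.901.
Under uncorrelated errors the observed covariances equal the true-score covariances, so only the own-variance terms attenuate.
True-score variance = [8.9²·0.78 + 15.7²·0.79 + 8.7²·0.77] + 190.511 = 314.792 + 190.511 = 505.303.
Reliability = 505.303 / 591.901 = 0.854.

0.854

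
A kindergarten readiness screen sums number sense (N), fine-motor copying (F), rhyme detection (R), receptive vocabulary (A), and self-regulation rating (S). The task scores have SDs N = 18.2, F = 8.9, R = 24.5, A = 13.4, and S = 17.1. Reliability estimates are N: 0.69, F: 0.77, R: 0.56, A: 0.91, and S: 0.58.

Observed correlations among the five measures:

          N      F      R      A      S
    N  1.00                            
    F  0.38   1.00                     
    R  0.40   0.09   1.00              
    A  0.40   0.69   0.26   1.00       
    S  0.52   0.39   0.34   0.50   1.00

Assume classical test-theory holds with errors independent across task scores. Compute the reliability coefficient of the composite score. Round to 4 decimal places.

Var(N+F+R+A+S) = 18.2² + 8.9² + 24.5² + 13.4² + 17.1² + 2·[18.2·8.9·0.38 + 18.2·24.5·0.40 + 18.2·13.4·0.40 + 18.2·17.1·0.52 + 8.9·24.5·0.09 + 8.9·13.4·0.69 + 8.9·17.1·0.39 + 24.5·13.4·0.26 + 24.5·17.1·0.34 + 13.4·17.1·0.50] = 1482.67 + 2005.88 = 3488.55.
With uncorrelated errors the cross-covariances are all true-score covariance, so they carry over unchanged; only the diagonal terms shrink to ρᵢσᵢ².
True-score variance = [18.2²·0.69 + 8.9²·0.77 + 24.5²·0.56 + 13.4²·0.91 + 17.1²·0.58] + 2005.88 = 958.685 + 2005.88 = 2964.56.
Reliability = 2964.56 / 3488.55 = 0.8498.

0.8498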